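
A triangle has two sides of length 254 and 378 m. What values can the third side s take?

124 < s < 632

By the triangle inequality, s must be less than 254 + 378 = 632 and greater than |254 − 378| = 124.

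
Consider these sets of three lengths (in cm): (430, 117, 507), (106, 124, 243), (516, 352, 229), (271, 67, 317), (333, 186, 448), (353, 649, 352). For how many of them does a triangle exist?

5

(117,430,507): 117+430 > 507 → valid
(106,124,243): 106+124 ≤ 243 → not valid
(229,352,516): 229+352 > 516 → valid
(67,271,317): 67+271 > 317 → valid
(186,333,448): 186+333 > 448 → valid
(352,353,649): 352+353 > 649 → valid
5 of the 6 triples form a triangle.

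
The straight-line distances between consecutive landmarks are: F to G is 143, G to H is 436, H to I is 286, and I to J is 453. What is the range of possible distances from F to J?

0 ≤ FJ ≤ 1318

The maximum is all hops collinear in one direction: 143 + 436 + 286 + 453 = 1318.
The longest hop is 453; the others sum to 865. Since 453 ≤ 865, the path can fold back on itself completely, so the minimum distance is 0.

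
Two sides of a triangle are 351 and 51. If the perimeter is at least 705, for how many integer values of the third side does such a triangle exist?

Triangle inequality: 300 < x < 402. Perimeter ≥ 705 gives x ≥ 705 − 351 − 51 = 303.
So 303 ≤ x < 402; integers 303 through 401: 99 values.

99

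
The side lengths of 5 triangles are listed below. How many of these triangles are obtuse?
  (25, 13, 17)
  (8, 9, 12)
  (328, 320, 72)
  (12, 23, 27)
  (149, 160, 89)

2

(25,13,17): 13²+17² = 458 < 625 = 25² → obtuse
(8,9,12): 8²+9² = 145 > 144 = 12² → acute
(328,320,72): 72²+320² = 107584 = 328² → right
(12,23,27): 12²+23² = 673 < 729 = 27² → obtuse
(149,160,89): 89²+149² = 30122 > 25600 = 160² → acute
2 of the 5 are obtuse.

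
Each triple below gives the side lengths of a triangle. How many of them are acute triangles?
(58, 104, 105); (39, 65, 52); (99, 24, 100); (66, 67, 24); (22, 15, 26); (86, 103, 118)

5

(58,104,105): 58²+104² = 14180 > 11025 = 105² → acute
(39,65,52): 39²+52² = 4225 = 65² → right
(99,24,100): 24²+99² = 10377 > 10000 = 100² → acute
(66,67,24): 24²+66² = 4932 > 4489 = 67² → acute
(22,15,26): 15²+22² = 709 > 676 = 26² → acute
(86,103,118): 86²+103² = 18005 > 13924 = 118² → acute
5 of the 6 are acute.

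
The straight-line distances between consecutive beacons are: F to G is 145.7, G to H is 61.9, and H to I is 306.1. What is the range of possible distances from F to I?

98.5 ≤ FI ≤ 513.7

The maximum is all hops collinear in one direction: 145.7 + 61.9 + 306.1 = 513.7.
The longest hop is 306.1; the others sum to 207.6. Folding the others back against it leaves at least 306.1 − 207.6 = 98.5.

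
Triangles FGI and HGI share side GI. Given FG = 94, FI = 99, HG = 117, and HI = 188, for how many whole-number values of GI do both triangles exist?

121

From triangle FGI: 5 < GI < 193.
From triangle HGI: 71 < GI < 305.
Intersection: 71 < GI < 193, so integers 72 through 192: 121 values.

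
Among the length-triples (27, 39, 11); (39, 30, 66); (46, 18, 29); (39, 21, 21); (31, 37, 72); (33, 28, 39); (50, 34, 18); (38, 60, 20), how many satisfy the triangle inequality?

(11,27,39): 11+27 ≤ 39 → not valid
(30,39,66): 30+39 > 66 → valid
(18,29,46): 18+29 > 46 → valid
(21,21,39): 21+21 > 39 → valid
(31,37,72): 31+37 ≤ 72 → not valid
(28,33,39): 28+33 > 39 → valid
(18,34,50): 18+34 > 50 → valid
(20,38,60): 20+38 ≤ 60 → not valid
5 of the 8 triples form a triangle.

5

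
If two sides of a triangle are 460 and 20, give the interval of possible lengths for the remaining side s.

440 < s < 480

By the triangle inequality, s must be less than 460 + 20 = 480 and greater than |460 − 20| = 440.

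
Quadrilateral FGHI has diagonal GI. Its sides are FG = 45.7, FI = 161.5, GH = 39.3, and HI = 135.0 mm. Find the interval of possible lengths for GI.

115.8 < GI < 174.3

From triangle FGI: |45.7 − 161.5| < GI < 45.7 + 161.5, i.e. 115.8 < GI < 207.2.
From triangle HGI: 95.7 < GI < 174.3.
Both must hold, so GI lies in the intersection.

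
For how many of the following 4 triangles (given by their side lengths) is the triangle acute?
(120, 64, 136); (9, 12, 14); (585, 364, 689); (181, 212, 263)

(120,64,136): 64²+120² = 18496 = 136² → right
(9,12,14): 9²+12² = 225 > 196 = 14² → acute
(585,364,689): 364²+585² = 474721 = 689² → right
(181,212,263): 181²+212² = 77705 > 69169 = 263² → acute
2 of the 4 are acute.

2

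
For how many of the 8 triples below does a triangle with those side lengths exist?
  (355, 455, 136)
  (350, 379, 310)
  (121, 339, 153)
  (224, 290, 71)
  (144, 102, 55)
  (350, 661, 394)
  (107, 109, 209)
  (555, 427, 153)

7

(136,355,455): 136+355 > 455 → valid
(310,350,379): 310+350 > 379 → valid
(121,153,339): 121+153 ≤ 339 → not valid
(71,224,290): 71+224 > 290 → valid
(55,102,144): 55+102 > 144 → valid
(350,394,661): 350+394 > 661 → valid
(107,109,209): 107+109 > 209 → valid
(153,427,555): 153+427 > 555 → valid
7 of the 8 triples form a triangle.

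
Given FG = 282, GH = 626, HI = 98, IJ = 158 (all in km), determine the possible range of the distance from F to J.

88 ≤ FJ ≤ 1164 km

The maximum is all hops collinear in one direction: 282 + 626 + 98 + 158 = 1164.
The longest hop is 626; the others sum to 538. Folding the others back against it leaves at least 626 − 538 = 88.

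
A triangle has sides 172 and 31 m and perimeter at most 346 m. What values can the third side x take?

Triangle inequality alone gives 141 < x < 203.
The perimeter condition gives x ≤ 346 − 172 − 31 = 143.
Intersecting the two: 141 < x ≤ 143.

141 < x ≤ 143 m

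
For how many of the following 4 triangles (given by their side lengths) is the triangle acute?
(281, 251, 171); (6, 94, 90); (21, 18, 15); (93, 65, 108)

3

(281,251,171): 171²+251² = 92242 > 78961 = 281² → acute
(6,94,90): 6²+90² = 8136 < 8836 = 94² → obtuse
(21,18,15): 15²+18² = 549 > 441 = 21² → acute
(93,65,108): 65²+93² = 12874 > 11664 = 108² → acute
3 of the 4 are acute.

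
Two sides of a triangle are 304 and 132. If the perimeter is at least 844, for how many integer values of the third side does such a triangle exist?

28

Triangle inequality: 172 < x < 436. Perimeter ≥ 844 gives x ≥ 844 − 304 − 132 = 408.
So 408 ≤ x < 436; integers 408 through 435: 28 values.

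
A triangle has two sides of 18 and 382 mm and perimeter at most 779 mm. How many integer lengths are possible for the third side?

15

Triangle inequality: 364 < x < 400. Perimeter ≤ 779 gives x ≤ 779 − 18 − 382 = 379.
So 364 < x ≤ 379; integers 365 through 379: 15 values.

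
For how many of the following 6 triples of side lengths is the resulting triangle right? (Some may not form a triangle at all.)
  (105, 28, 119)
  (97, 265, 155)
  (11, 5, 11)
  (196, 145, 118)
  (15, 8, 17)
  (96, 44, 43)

(105,28,119): 28²+105² = 11809 < 14161 = 119² → obtuse
(97,265,155): 97+155 ≤ 265, not a triangle
(11,5,11): 5²+11² = 146 > 121 = 11² → acute
(196,145,118): 118²+145² = 34949 < 38416 = 196² → obtuse
(15,8,17): 8²+15² = 289 = 17² → right
(96,44,43): 43+44 ≤ 96, not a triangle
1 of the 6 is right.

1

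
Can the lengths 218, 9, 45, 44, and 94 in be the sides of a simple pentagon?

For a pentagon, each side must be shorter than the sum of the others.
Here the longest side is 218, but the remaining 4 sides sum to only 192.

No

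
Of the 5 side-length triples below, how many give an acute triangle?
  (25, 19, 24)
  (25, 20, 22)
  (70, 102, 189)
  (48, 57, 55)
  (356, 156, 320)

3

(25,19,24): 19²+24² = 937 > 625 = 25² → acute
(25,20,22): 20²+22² = 884 > 625 = 25² → acute
(70,102,189): 70+102 ≤ 189, not a triangle
(48,57,55): 48²+55² = 5329 > 3249 = 57² → acute
(356,156,320): 156²+320² = 126736 = 356² → right
3 of the 5 are acute.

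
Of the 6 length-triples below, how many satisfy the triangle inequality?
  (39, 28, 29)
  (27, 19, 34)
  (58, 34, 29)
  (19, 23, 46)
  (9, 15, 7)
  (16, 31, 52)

(28,29,39): 28+29 > 39 → valid
(19,27,34): 19+27 > 34 → valid
(29,34,58): 29+34 > 58 → valid
(19,23,46): 19+23 ≤ 46 → not valid
(7,9,15): 7+9 > 15 → valid
(16,31,52): 16+31 ≤ 52 → not valid
4 of the 6 triples form a triangle.

4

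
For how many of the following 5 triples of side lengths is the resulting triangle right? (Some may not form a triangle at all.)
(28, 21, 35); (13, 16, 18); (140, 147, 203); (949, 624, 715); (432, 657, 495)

(28,21,35): 21²+28² = 1225 = 35² → right
(13,16,18): 13²+16² = 425 > 324 = 18² → acute
(140,147,203): 140²+147² = 41209 = 203² → right
(949,624,715): 624²+715² = 900601 = 949² → right
(432,657,495): 432²+495² = 431649 = 657² → right
4 of the 5 are right.

4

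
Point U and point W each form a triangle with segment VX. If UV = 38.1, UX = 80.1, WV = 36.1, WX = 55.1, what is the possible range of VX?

From triangle UVX: |38.1 − 80.1| < VX < 38.1 + 80.1, i.e. 42.0 < VX < 118.2.
From triangle WVX: 19.0 < VX < 91.2.
Both must hold, so VX lies in the intersection.

42.0 < VX < 91.2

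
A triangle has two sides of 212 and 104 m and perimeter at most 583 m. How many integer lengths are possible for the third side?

Triangle inequality: 108 < x < 316. Perimeter ≤ 583 gives x ≤ 583 − 212 − 104 = 267.
So 108 < x ≤ 267; integers 109 through 267: 159 values.

159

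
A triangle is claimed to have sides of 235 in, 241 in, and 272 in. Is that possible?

Yes

The longest side is 272, and the other two sum to 476.
Since 476 > 272, the triangle inequality holds.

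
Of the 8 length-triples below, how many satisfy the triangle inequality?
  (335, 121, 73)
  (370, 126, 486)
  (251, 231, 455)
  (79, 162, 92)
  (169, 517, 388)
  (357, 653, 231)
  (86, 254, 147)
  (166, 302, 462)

(73,121,335): 73+121 ≤ 335 → not valid
(126,370,486): 126+370 > 486 → valid
(231,251,455): 231+251 > 455 → valid
(79,92,162): 79+92 > 162 → valid
(169,388,517): 169+388 > 517 → valid
(231,357,653): 231+357 ≤ 653 → not valid
(86,147,254): 86+147 ≤ 254 → not valid
(166,302,462): 166+302 > 462 → valid
5 of the 8 triples form a triangle.

5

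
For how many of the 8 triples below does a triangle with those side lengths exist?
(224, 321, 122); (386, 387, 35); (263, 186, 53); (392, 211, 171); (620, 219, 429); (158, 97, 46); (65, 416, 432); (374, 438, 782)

(122,224,321): 122+224 > 321 → valid
(35,386,387): 35+386 > 387 → valid
(53,186,263): 53+186 ≤ 263 → not valid
(171,211,392): 171+211 ≤ 392 → not valid
(219,429,620): 219+429 > 620 → valid
(46,97,158): 46+97 ≤ 158 → not valid
(65,416,432): 65+416 > 432 → valid
(374,438,782): 374+438 > 782 → valid
5 of the 8 triples form a triangle.

5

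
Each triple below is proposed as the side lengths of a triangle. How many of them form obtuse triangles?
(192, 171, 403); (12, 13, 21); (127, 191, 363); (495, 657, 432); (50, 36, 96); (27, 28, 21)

(192,171,403): 171+192 ≤ 403, not a triangle
(12,13,21): 12²+13² = 313 < 441 = 21² → obtuse
(127,191,363): 127+191 ≤ 363, not a triangle
(495,657,432): 432²+495² = 431649 = 657² → right
(50,36,96): 36+50 ≤ 96, not a triangle
(27,28,21): 21²+27² = 1170 > 784 = 28² → acute
1 of the 6 is obtuse.

1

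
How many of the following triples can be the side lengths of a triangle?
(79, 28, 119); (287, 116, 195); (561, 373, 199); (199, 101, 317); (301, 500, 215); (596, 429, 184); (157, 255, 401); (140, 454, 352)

6

(28,79,119): 28+79 ≤ 119 → not valid
(116,195,287): 116+195 > 287 → valid
(199,373,561): 199+373 > 561 → valid
(101,199,317): 101+199 ≤ 317 → not valid
(215,301,500): 215+301 > 500 → valid
(184,429,596): 184+429 > 596 → valid
(157,255,401): 157+255 > 401 → valid
(140,352,454): 140+352 > 454 → valid
6 of the 8 triples form a triangle.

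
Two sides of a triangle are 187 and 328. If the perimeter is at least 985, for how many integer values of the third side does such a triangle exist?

45

Triangle inequality: 141 < x < 515. Perimeter ≥ 985 gives x ≥ 985 − 187 − 328 = 470.
So 470 ≤ x < 515; integers 470 through 514: 45 values.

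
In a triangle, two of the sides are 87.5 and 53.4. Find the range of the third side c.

34.1 < c < 140.9

By the triangle inequality, c must be less than 87.5 + 53.4 = 140.9 and greater than |87.5 − 53.4| = 34.1.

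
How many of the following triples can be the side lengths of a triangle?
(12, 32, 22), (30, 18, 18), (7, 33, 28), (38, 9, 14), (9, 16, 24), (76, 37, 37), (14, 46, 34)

(12,22,32): 12+22 > 32 → valid
(18,18,30): 18+18 > 30 → valid
(7,28,33): 7+28 > 33 → valid
(9,14,38): 9+14 ≤ 38 → not valid
(9,16,24): 9+16 > 24 → valid
(37,37,76): 37+37 ≤ 76 → not valid
(14,34,46): 14+34 > 46 → valid
5 of the 7 triples form a triangle.

5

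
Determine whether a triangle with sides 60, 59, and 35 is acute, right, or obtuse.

Compare the square of the longest side to the sum of squares of the other two: 35² + 59² = 4706 > 3600 = 60².

acute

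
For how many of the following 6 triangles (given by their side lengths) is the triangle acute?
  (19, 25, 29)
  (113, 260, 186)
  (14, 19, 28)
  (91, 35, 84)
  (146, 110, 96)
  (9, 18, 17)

2

(19,25,29): 19²+25² = 986 > 841 = 29² → acute
(113,260,186): 113²+186² = 47365 < 67600 = 260² → obtuse
(14,19,28): 14²+19² = 557 < 784 = 28² → obtuse
(91,35,84): 35²+84² = 8281 = 91² → right
(146,110,96): 96²+110² = 21316 = 146² → right
(9,18,17): 9²+17² = 370 > 324 = 18² → acute
2 of the 6 are acute.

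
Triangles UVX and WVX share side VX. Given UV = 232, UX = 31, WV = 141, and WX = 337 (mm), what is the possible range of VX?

201 < VX < 263

From triangle UVX: |232 − 31| < VX < 232 + 31, i.e. 201 < VX < 263.
From triangle WVX: 196 < VX < 478.
Both must hold, so VX lies in the intersection.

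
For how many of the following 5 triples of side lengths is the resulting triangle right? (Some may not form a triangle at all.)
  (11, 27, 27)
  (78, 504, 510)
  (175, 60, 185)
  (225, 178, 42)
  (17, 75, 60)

2

(11,27,27): 11²+27² = 850 > 729 = 27² → acute
(78,504,510): 78²+504² = 260100 = 510² → right
(175,60,185): 60²+175² = 34225 = 185² → right
(225,178,42): 42+178 ≤ 225, not a triangle
(17,75,60): 17²+60² = 3889 < 5625 = 75² → obtuse
2 of the 5 are right.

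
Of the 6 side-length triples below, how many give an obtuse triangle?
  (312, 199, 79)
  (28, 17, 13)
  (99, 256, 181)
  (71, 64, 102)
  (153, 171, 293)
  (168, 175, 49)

4

(312,199,79): 79+199 ≤ 312, not a triangle
(28,17,13): 13²+17² = 458 < 784 = 28² → obtuse
(99,256,181): 99²+181² = 42562 < 65536 = 256² → obtuse
(71,64,102): 64²+71² = 9137 < 10404 = 102² → obtuse
(153,171,293): 153²+171² = 52650 < 85849 = 293² → obtuse
(168,175,49): 49²+168² = 30625 = 175² → right
4 of the 6 are obtuse.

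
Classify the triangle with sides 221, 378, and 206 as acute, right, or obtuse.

obtuse

Compare the square of the longest side to the sum of squares of the other two: 206² + 221² = 91277 < 142884 = 378².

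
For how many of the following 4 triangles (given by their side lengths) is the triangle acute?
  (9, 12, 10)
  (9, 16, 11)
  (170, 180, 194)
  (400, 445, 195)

2

(9,12,10): 9²+10² = 181 > 144 = 12² → acute
(9,16,11): 9²+11² = 202 < 256 = 16² → obtuse
(170,180,194): 170²+180² = 61300 > 37636 = 194² → acute
(400,445,195): 195²+400² = 198025 = 445² → right
2 of the 4 are acute.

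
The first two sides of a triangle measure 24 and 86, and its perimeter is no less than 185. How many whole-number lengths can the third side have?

Triangle inequality: 62 < x < 110. Perimeter ≥ 185 gives x ≥ 185 − 24 − 86 = 75.
So 75 ≤ x < 110; integers 75 through 109: 35 values.

35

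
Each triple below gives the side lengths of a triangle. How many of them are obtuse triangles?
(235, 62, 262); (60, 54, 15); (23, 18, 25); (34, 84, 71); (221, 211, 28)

4

(235,62,262): 62²+235² = 59069 < 68644 = 262² → obtuse
(60,54,15): 15²+54² = 3141 < 3600 = 60² → obtuse
(23,18,25): 18²+23² = 853 > 625 = 25² → acute
(34,84,71): 34²+71² = 6197 < 7056 = 84² → obtuse
(221,211,28): 28²+211² = 45305 < 48841 = 221² → obtuse
4 of the 5 are obtuse.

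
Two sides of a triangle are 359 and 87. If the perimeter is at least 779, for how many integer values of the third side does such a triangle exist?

Triangle inequality: 272 < x < 446. Perimeter ≥ 779 gives x ≥ 779 − 359 − 87 = 333.
So 333 ≤ x < 446; integers 333 through 445: 113 values.

113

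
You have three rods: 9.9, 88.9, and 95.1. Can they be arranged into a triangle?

Yes

The longest side is 95.1, and the other two sum to 98.8.
Since 98.8 > 95.1, the triangle inequality holds.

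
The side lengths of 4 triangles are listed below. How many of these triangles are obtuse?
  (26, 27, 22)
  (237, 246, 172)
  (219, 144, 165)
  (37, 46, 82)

(26,27,22): 22²+26² = 1160 > 729 = 27² → acute
(237,246,172): 172²+237² = 85753 > 60516 = 246² → acute
(219,144,165): 144²+165² = 47961 = 219² → right
(37,46,82): 37²+46² = 3485 < 6724 = 82² → obtuse
1 of the 4 is obtuse.

1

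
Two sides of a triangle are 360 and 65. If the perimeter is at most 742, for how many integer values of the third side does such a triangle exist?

22

Triangle inequality: 295 < x < 425. Perimeter ≤ 742 gives x ≤ 742 − 360 − 65 = 317.
So 295 < x ≤ 317; integers 296 through 317: 22 values.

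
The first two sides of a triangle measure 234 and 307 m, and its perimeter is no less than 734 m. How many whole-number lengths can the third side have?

Triangle inequality: 73 < x < 541. Perimeter ≥ 734 gives x ≥ 734 − 234 − 307 = 193.
So 193 ≤ x < 541; integers 193 through 540: 348 values.

348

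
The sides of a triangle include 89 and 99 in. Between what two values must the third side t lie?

10 < t < 188

By the triangle inequality, t must be less than 89 + 99 = 188 and greater than |89 − 99| = 10.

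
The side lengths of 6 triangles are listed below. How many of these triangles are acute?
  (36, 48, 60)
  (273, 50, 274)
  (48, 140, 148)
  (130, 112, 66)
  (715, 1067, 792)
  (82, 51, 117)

1

(36,48,60): 36²+48² = 3600 = 60² → right
(273,50,274): 50²+273² = 77029 > 75076 = 274² → acute
(48,140,148): 48²+140² = 21904 = 148² → right
(130,112,66): 66²+112² = 16900 = 130² → right
(715,1067,792): 715²+792² = 1138489 = 1067² → right
(82,51,117): 51²+82² = 9325 < 13689 = 117² → obtuse
1 of the 6 is acute.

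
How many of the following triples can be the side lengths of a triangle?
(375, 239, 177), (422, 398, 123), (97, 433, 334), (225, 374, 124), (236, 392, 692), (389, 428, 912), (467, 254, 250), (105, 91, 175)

(177,239,375): 177+239 > 375 → valid
(123,398,422): 123+398 > 422 → valid
(97,334,433): 97+334 ≤ 433 → not valid
(124,225,374): 124+225 ≤ 374 → not valid
(236,392,692): 236+392 ≤ 692 → not valid
(389,428,912): 389+428 ≤ 912 → not valid
(250,254,467): 250+254 > 467 → valid
(91,105,175): 91+105 > 175 → valid
4 of the 8 triples form a triangle.

4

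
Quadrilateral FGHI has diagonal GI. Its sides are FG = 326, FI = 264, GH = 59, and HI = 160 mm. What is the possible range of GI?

101 < GI < 219

From triangle FGI: |326 − 264| < GI < 326 + 264, i.e. 62 < GI < 590.
From triangle HGI: 101 < GI < 219.
Both must hold, so GI lies in the intersection.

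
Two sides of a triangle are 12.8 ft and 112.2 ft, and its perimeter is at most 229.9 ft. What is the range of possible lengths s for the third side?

Triangle inequality alone gives 99.4 < s < 125.0.
The perimeter condition gives s ≤ 229.9 − 12.8 − 112.2 = 104.9.
Intersecting the two: 99.4 < s ≤ 104.9.

99.4 < s ≤ 104.9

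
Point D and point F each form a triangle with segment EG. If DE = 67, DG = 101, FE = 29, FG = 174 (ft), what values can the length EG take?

From triangle DEG: |67 − 101| < EG < 67 + 101, i.e. 34 < EG < 168.
From triangle FEG: 145 < EG < 203.
Both must hold, so EG lies in the intersection.

145 < EG < 168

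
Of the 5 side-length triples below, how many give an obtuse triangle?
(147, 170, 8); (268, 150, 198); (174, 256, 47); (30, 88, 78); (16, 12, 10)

(147,170,8): 8+147 ≤ 170, not a triangle
(268,150,198): 150²+198² = 61704 < 71824 = 268² → obtuse
(174,256,47): 47+174 ≤ 256, not a triangle
(30,88,78): 30²+78² = 6984 < 7744 = 88² → obtuse
(16,12,10): 10²+12² = 244 < 256 = 16² → obtuse
3 of the 5 are obtuse.

3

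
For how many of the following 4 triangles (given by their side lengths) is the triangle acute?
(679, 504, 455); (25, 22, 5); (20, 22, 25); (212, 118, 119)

(679,504,455): 455²+504² = 461041 = 679² → right
(25,22,5): 5²+22² = 509 < 625 = 25² → obtuse
(20,22,25): 20²+22² = 884 > 625 = 25² → acute
(212,118,119): 118²+119² = 28085 < 44944 = 212² → obtuse
1 of the 4 is acute.

1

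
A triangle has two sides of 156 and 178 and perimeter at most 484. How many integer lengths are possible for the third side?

Triangle inequality: 22 < x < 334. Perimeter ≤ 484 gives x ≤ 484 − 156 − 178 = 150.
So 22 < x ≤ 150; integers 23 through 150: 128 values.

128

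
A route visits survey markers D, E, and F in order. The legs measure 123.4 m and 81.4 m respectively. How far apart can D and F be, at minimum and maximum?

By the triangle inequality, |123.4 − 81.4| ≤ DF ≤ 123.4 + 81.4.

42.0 ≤ DF ≤ 204.8 m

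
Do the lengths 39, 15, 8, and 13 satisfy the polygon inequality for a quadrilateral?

For a quadrilateral, each side must be shorter than the sum of the others.
Here the longest side is 39, but the remaining 3 sides sum to only 36.

No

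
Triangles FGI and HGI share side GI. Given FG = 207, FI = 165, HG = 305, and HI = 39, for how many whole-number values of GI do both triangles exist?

From triangle FGI: 42 < GI < 372.
From triangle HGI: 266 < GI < 344.
Intersection: 266 < GI < 344, so integers 267 through 343: 77 values.

77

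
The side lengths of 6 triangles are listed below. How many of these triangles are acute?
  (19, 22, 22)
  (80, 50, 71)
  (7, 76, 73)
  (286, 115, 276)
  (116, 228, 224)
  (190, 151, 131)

(19,22,22): 19²+22² = 845 > 484 = 22² → acute
(80,50,71): 50²+71² = 7541 > 6400 = 80² → acute
(7,76,73): 7²+73² = 5378 < 5776 = 76² → obtuse
(286,115,276): 115²+276² = 89401 > 81796 = 286² → acute
(116,228,224): 116²+224² = 63632 > 51984 = 228² → acute
(190,151,131): 131²+151² = 39962 > 36100 = 190² → acute
5 of the 6 are acute.

5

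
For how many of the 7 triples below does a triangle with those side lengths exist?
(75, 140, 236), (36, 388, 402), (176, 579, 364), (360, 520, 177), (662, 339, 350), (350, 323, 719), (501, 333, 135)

3

(75,140,236): 75+140 ≤ 236 → not valid
(36,388,402): 36+388 > 402 → valid
(176,364,579): 176+364 ≤ 579 → not valid
(177,360,520): 177+360 > 520 → valid
(339,350,662): 339+350 > 662 → valid
(323,350,719): 323+350 ≤ 719 → not valid
(135,333,501): 135+333 ≤ 501 → not valid
3 of the 7 triples form a triangle.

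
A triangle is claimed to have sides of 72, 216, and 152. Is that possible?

Yes

The longest side is 216, and the other two sum to 224.
Since 224 > 216, the triangle inequality holds.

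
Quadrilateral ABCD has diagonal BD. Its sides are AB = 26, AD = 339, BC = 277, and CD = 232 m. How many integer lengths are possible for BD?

From triangle ABD: 313 < BD < 365.
From triangle CBD: 45 < BD < 509.
Intersection: 313 < BD < 365, so integers 314 through 364: 51 values.

51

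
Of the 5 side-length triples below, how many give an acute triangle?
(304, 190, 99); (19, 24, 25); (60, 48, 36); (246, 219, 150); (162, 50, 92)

(304,190,99): 99+190 ≤ 304, not a triangle
(19,24,25): 19²+24² = 937 > 625 = 25² → acute
(60,48,36): 36²+48² = 3600 = 60² → right
(246,219,150): 150²+219² = 70461 > 60516 = 246² → acute
(162,50,92): 50+92 ≤ 162, not a triangle
2 of the 5 are acute.

2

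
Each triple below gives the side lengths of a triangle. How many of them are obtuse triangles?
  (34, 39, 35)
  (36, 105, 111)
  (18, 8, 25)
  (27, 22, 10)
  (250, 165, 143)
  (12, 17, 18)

3

(34,39,35): 34²+35² = 2381 > 1521 = 39² → acute
(36,105,111): 36²+105² = 12321 = 111² → right
(18,8,25): 8²+18² = 388 < 625 = 25² → obtuse
(27,22,10): 10²+22² = 584 < 729 = 27² → obtuse
(250,165,143): 143²+165² = 47674 < 62500 = 250² → obtuse
(12,17,18): 12²+17² = 433 > 324 = 18² → acute
3 of the 6 are obtuse.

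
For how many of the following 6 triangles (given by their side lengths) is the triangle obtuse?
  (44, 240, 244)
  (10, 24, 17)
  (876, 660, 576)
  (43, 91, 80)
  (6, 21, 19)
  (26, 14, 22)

3

(44,240,244): 44²+240² = 59536 = 244² → right
(10,24,17): 10²+17² = 389 < 576 = 24² → obtuse
(876,660,576): 576²+660² = 767376 = 876² → right
(43,91,80): 43²+80² = 8249 < 8281 = 91² → obtuse
(6,21,19): 6²+19² = 397 < 441 = 21² → obtuse
(26,14,22): 14²+22² = 680 > 676 = 26² → acute
3 of the 6 are obtuse.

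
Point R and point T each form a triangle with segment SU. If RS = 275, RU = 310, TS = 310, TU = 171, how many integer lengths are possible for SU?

341

From triangle RSU: 35 < SU < 585.
From triangle TSU: 139 < SU < 481.
Intersection: 139 < SU < 481, so integers 140 through 480: 341 values.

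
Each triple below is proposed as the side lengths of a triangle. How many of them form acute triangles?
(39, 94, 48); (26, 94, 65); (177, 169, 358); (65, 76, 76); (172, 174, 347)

(39,94,48): 39+48 ≤ 94, not a triangle
(26,94,65): 26+65 ≤ 94, not a triangle
(177,169,358): 169+177 ≤ 358, not a triangle
(65,76,76): 65²+76² = 10001 > 5776 = 76² → acute
(172,174,347): 172+174 ≤ 347, not a triangle
1 of the 5 is acute.

1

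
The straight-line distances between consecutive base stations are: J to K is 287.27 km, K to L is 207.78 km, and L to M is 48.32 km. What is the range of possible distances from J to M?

The maximum is all hops collinear in one direction: 287.27 + 207.78 + 48.32 = 543.37.
The longest hop is 287.27; the others sum to 256.10. Folding the others back against it leaves at least 287.27 − 256.10 = 31.17.

31.17 ≤ JM ≤ 543.37 km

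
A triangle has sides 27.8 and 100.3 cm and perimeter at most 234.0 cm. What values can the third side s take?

Triangle inequality alone gives 72.5 < s < 128.1.
The perimeter condition gives s ≤ 234.0 − 27.8 − 100.3 = 105.9.
Intersecting the two: 72.5 < s ≤ 105.9.

72.5 < s ≤ 105.9 cm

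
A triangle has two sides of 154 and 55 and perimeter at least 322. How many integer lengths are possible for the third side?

96

Triangle inequality: 99 < x < 209. Perimeter ≥ 322 gives x ≥ 322 − 154 − 55 = 113.
So 113 ≤ x < 209; integers 113 through 208: 96 values.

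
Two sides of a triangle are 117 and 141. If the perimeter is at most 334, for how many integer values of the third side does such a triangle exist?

52

Triangle inequality: 24 < x < 258. Perimeter ≤ 334 gives x ≤ 334 − 117 − 141 = 76.
So 24 < x ≤ 76; integers 25 through 76: 52 values.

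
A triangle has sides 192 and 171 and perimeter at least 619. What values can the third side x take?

Triangle inequality alone gives 21 < x < 363.
The perimeter condition gives x ≥ 619 − 192 − 171 = 256.
Intersecting the two: 256 ≤ x < 363.

256 ≤ x < 363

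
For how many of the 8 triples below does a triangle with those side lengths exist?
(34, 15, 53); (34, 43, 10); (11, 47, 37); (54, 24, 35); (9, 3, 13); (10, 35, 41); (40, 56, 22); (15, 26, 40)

(15,34,53): 15+34 ≤ 53 → not valid
(10,34,43): 10+34 > 43 → valid
(11,37,47): 11+37 > 47 → valid
(24,35,54): 24+35 > 54 → valid
(3,9,13): 3+9 ≤ 13 → not valid
(10,35,41): 10+35 > 41 → valid
(22,40,56): 22+40 > 56 → valid
(15,26,40): 15+26 > 40 → valid
6 of the 8 triples form a triangle.

6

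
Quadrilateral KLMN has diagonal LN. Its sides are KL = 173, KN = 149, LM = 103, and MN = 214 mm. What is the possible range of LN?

111 < LN < 317

From triangle KLN: |173 − 149| < LN < 173 + 149, i.e. 24 < LN < 322.
From triangle MLN: 111 < LN < 317.
Both must hold, so LN lies in the intersection.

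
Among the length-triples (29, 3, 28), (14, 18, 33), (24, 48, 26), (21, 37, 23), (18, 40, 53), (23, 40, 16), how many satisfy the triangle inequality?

(3,28,29): 3+28 > 29 → valid
(14,18,33): 14+18 ≤ 33 → not valid
(24,26,48): 24+26 > 48 → valid
(21,23,37): 21+23 > 37 → valid
(18,40,53): 18+40 > 53 → valid
(16,23,40): 16+23 ≤ 40 → not valid
4 of the 6 triples form a triangle.

4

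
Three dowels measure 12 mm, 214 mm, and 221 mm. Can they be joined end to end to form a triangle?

Yes

The longest side is 221, and the other two sum to 226.
Since 226 > 221, the triangle inequality holds.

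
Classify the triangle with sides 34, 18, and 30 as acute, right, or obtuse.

Compare the square of the longest side to the sum of squares of the other two: 18² + 30² = 1224 > 1156 = 34².

acute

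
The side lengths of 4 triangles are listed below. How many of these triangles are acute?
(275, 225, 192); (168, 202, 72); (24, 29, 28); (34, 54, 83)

2

(275,225,192): 192²+225² = 87489 > 75625 = 275² → acute
(168,202,72): 72²+168² = 33408 < 40804 = 202² → obtuse
(24,29,28): 24²+28² = 1360 > 841 = 29² → acute
(34,54,83): 34²+54² = 4072 < 6889 = 83² → obtuse
2 of the 4 are acute.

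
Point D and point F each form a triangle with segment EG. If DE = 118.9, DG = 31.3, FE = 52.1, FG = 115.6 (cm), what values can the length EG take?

From triangle DEG: |118.9 − 31.3| < EG < 118.9 + 31.3, i.e. 87.6 < EG < 150.2.
From triangle FEG: 63.5 < EG < 167.7.
Both must hold, so EG lies in the intersection.

87.6 < EG < 150.2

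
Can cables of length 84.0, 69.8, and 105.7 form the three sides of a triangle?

The longest side is 105.7, and the other two sum to 153.8.
Since 153.8 > 105.7, the triangle inequality holds.

Yes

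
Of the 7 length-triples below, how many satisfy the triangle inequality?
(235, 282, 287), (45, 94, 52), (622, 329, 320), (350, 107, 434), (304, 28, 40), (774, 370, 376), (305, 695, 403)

(235,282,287): 235+282 > 287 → valid
(45,52,94): 45+52 > 94 → valid
(320,329,622): 320+329 > 622 → valid
(107,350,434): 107+350 > 434 → valid
(28,40,304): 28+40 ≤ 304 → not valid
(370,376,774): 370+376 ≤ 774 → not valid
(305,403,695): 305+403 > 695 → valid
5 of the 7 triples form a triangle.

5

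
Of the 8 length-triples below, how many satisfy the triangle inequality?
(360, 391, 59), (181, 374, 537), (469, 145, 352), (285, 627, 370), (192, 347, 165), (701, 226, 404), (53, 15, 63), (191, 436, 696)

6

(59,360,391): 59+360 > 391 → valid
(181,374,537): 181+374 > 537 → valid
(145,352,469): 145+352 > 469 → valid
(285,370,627): 285+370 > 627 → valid
(165,192,347): 165+192 > 347 → valid
(226,404,701): 226+404 ≤ 701 → not valid
(15,53,63): 15+53 > 63 → valid
(191,436,696): 191+436 ≤ 696 → not valid
6 of the 8 triples form a triangle.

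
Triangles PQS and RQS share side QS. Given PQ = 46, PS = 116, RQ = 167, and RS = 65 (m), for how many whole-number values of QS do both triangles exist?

59

From triangle PQS: 70 < QS < 162.
From triangle RQS: 102 < QS < 232.
Intersection: 102 < QS < 162, so integers 103 through 161: 59 values.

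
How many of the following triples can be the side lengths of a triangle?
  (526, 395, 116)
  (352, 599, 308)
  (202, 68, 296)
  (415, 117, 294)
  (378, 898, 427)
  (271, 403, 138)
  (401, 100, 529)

(116,395,526): 116+395 ≤ 526 → not valid
(308,352,599): 308+352 > 599 → valid
(68,202,296): 68+202 ≤ 296 → not valid
(117,294,415): 117+294 ≤ 415 → not valid
(378,427,898): 378+427 ≤ 898 → not valid
(138,271,403): 138+271 > 403 → valid
(100,401,529): 100+401 ≤ 529 → not valid
2 of the 7 triples form a triangle.

2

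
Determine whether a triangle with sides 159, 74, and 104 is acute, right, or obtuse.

Compare the square of the longest side to the sum of squares of the other two: 74² + 104² = 16292 < 25281 = 159².

obtuse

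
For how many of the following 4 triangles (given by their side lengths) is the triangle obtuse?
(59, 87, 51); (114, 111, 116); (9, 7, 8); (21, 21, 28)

(59,87,51): 51²+59² = 6082 < 7569 = 87² → obtuse
(114,111,116): 111²+114² = 25317 > 13456 = 116² → acute
(9,7,8): 7²+8² = 113 > 81 = 9² → acute
(21,21,28): 21²+21² = 882 > 784 = 28² → acute
1 of the 4 is obtuse.

1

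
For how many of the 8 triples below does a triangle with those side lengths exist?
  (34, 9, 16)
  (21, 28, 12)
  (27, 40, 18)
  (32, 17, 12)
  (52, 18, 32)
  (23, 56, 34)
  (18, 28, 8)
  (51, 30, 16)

(9,16,34): 9+16 ≤ 34 → not valid
(12,21,28): 12+21 > 28 → valid
(18,27,40): 18+27 > 40 → valid
(12,17,32): 12+17 ≤ 32 → not valid
(18,32,52): 18+32 ≤ 52 → not valid
(23,34,56): 23+34 > 56 → valid
(8,18,28): 8+18 ≤ 28 → not valid
(16,30,51): 16+30 ≤ 51 → not valid
3 of the 8 triples form a triangle.

3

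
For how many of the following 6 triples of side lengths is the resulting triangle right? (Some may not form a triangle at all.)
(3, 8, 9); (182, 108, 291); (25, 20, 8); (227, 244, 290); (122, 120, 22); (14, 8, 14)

1

(3,8,9): 3²+8² = 73 < 81 = 9² → obtuse
(182,108,291): 108+182 ≤ 291, not a triangle
(25,20,8): 8²+20² = 464 < 625 = 25² → obtuse
(227,244,290): 227²+244² = 111065 > 84100 = 290² → acute
(122,120,22): 22²+120² = 14884 = 122² → right
(14,8,14): 8²+14² = 260 > 196 = 14² → acute
1 of the 6 is right.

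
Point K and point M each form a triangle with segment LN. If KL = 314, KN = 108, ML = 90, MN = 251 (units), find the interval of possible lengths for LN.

From triangle KLN: |314 − 108| < LN < 314 + 108, i.e. 206 < LN < 422.
From triangle MLN: 161 < LN < 341.
Both must hold, so LN lies in the intersection.

206 < LN < 341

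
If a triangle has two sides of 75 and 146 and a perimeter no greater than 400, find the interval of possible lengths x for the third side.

71 < x ≤ 179

Triangle inequality alone gives 71 < x < 221.
The perimeter condition gives x ≤ 400 − 75 − 146 = 179.
Intersecting the two: 71 < x ≤ 179.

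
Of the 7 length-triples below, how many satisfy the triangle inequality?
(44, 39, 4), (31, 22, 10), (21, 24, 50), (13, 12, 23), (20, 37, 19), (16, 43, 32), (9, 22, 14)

5

(4,39,44): 4+39 ≤ 44 → not valid
(10,22,31): 10+22 > 31 → valid
(21,24,50): 21+24 ≤ 50 → not valid
(12,13,23): 12+13 > 23 → valid
(19,20,37): 19+20 > 37 → valid
(16,32,43): 16+32 > 43 → valid
(9,14,22): 9+14 > 22 → valid
5 of the 7 triples form a triangle.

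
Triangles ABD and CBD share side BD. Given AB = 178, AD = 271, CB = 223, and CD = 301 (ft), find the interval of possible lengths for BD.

From triangle ABD: |178 − 271| < BD < 178 + 271, i.e. 93 < BD < 449.
From triangle CBD: 78 < BD < 524.
Both must hold, so BD lies in the intersection.

93 < BD < 449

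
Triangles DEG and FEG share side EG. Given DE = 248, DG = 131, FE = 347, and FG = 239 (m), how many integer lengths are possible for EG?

From triangle DEG: 117 < EG < 379.
From triangle FEG: 108 < EG < 586.
Intersection: 117 < EG < 379, so integers 118 through 378: 261 values.

261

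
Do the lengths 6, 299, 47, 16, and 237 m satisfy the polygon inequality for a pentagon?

A pentagon exists iff every side is shorter than the sum of the others — equivalently, the longest side is less than the sum of the rest.
Longest side 299 < 306 (sum of the remaining 4), so yes.

Yes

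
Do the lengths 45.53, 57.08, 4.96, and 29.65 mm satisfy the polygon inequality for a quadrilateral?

A quadrilateral exists iff every side is shorter than the sum of the others — equivalently, the longest side is less than the sum of the rest.
Longest side 57.08 < 80.14 (sum of the remaining 3), so yes.

Yes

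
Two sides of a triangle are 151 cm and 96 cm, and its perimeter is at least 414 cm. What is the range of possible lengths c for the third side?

Triangle inequality alone gives 55 < c < 247.
The perimeter condition gives c ≥ 414 − 151 − 96 = 167.
Intersecting the two: 167 ≤ c < 247.

167 ≤ c < 247 cm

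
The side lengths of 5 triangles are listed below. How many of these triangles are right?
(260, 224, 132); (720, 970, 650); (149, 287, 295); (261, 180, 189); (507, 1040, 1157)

(260,224,132): 132²+224² = 67600 = 260² → right
(720,970,650): 650²+720² = 940900 = 970² → right
(149,287,295): 149²+287² = 104570 > 87025 = 295² → acute
(261,180,189): 180²+189² = 68121 = 261² → right
(507,1040,1157): 507²+1040² = 1338649 = 1157² → right
4 of the 5 are right.

4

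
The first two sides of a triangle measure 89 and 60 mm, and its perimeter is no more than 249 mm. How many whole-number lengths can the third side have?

71

Triangle inequality: 29 < x < 149. Perimeter ≤ 249 gives x ≤ 249 − 89 − 60 = 100.
So 29 < x ≤ 100; integers 30 through 100: 71 values.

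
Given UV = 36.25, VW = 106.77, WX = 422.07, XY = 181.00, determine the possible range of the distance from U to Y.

98.05 ≤ UY ≤ 746.09

The maximum is all hops collinear in one direction: 36.25 + 106.77 + 422.07 + 181.00 = 746.09.
The longest hop is 422.07; the others sum to 324.02. Folding the others back against it leaves at least 422.07 − 324.02 = 98.05.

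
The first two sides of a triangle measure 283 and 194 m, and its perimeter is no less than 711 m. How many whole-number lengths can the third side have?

Triangle inequality: 89 < x < 477. Perimeter ≥ 711 gives x ≥ 711 − 283 − 194 = 234.
So 234 ≤ x < 477; integers 234 through 476: 243 values.

243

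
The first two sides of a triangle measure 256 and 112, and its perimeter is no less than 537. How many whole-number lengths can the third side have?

Triangle inequality: 144 < x < 368. Perimeter ≥ 537 gives x ≥ 537 − 256 − 112 = 169.
So 169 ≤ x < 368; integers 169 through 367: 199 values.

199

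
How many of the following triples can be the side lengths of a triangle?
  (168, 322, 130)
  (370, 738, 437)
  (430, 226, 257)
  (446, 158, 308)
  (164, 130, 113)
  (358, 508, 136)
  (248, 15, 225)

(130,168,322): 130+168 ≤ 322 → not valid
(370,437,738): 370+437 > 738 → valid
(226,257,430): 226+257 > 430 → valid
(158,308,446): 158+308 > 446 → valid
(113,130,164): 113+130 > 164 → valid
(136,358,508): 136+358 ≤ 508 → not valid
(15,225,248): 15+225 ≤ 248 → not valid
4 of the 7 triples form a triangle.

4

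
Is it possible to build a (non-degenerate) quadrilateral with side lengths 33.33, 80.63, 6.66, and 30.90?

For a quadrilateral, each side must be shorter than the sum of the others.
Here the longest side is 80.63, but the remaining 3 sides sum to only 70.89.

No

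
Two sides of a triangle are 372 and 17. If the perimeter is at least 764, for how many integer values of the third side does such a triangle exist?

14

Triangle inequality: 355 < x < 389. Perimeter ≥ 764 gives x ≥ 764 − 372 − 17 = 375.
So 375 ≤ x < 389; integers 375 through 388: 14 values.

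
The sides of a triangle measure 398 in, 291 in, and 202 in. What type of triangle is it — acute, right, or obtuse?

obtuse

Compare the square of the longest side to the sum of squares of the other two: 202² + 291² = 125485 < 158404 = 398².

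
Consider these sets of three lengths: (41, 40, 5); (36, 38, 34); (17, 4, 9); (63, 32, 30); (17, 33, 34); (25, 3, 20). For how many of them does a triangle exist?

(5,40,41): 5+40 > 41 → valid
(34,36,38): 34+36 > 38 → valid
(4,9,17): 4+9 ≤ 17 → not valid
(30,32,63): 30+32 ≤ 63 → not valid
(17,33,34): 17+33 > 34 → valid
(3,20,25): 3+20 ≤ 25 → not valid
3 of the 6 triples form a triangle.

3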